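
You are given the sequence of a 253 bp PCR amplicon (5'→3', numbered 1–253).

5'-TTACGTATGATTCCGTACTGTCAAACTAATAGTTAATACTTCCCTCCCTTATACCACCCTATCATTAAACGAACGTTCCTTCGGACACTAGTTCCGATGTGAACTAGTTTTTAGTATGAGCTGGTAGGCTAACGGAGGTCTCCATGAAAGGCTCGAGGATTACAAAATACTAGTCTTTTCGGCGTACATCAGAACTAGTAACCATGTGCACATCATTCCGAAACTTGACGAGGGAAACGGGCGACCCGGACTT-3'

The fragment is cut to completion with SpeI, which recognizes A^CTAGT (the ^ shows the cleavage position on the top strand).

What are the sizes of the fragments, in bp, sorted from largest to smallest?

SpeI sites (ACTAGT) start at positions 87, 103, 169, 194.
SpeI cuts after the first base of each site, so after positions 87, 103, 169, 194.
Linear molecule, 4 cuts → 5 fragments:
  1–87 → 87 bp
  88–103 → 16 bp
  104–169 → 66 bp
  170–194 → 25 bp
  195–253 → 59 bp
Sorted largest to smallest: 87, 66, 59, 25, 16 bp.

87, 66, 59, 25, 16 bp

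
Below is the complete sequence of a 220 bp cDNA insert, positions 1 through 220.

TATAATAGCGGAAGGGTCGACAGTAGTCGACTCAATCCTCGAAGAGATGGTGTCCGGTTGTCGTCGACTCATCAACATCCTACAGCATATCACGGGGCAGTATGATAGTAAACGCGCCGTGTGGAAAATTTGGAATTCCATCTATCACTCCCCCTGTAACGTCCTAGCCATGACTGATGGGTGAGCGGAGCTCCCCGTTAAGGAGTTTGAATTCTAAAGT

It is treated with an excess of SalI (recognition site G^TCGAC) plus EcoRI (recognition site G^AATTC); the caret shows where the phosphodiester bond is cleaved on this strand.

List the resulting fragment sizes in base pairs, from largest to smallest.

SalI sites (GTCGAC) start at positions 16, 26, 63.
SalI cuts after the first base of each site, so after positions 16, 26, 63.
EcoRI sites (GAATTC) start at positions 133, 209.
EcoRI cuts after the first base of each site, so after positions 133, 209.
Combined cut positions: 16, 26, 63, 133, 209.
Linear molecule, 5 cuts → 6 fragments:
  1–16 → 16 bp
  17–26 → 10 bp
  27–63 → 37 bp
  64–133 → 70 bp
  134–209 → 76 bp
  210–220 → 11 bp
Sorted largest to smallest: 76, 70, 37, 16, 11, 10 bp.

76, 70, 37, 16, 11, 10 bp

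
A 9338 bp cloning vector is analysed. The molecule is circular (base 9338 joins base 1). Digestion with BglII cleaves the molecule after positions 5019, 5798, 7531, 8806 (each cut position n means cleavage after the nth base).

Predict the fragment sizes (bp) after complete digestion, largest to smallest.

Circular molecule, 4 cuts → 4 fragments:
  5798 − 5019 = 779 bp
  7531 − 5798 = 1733 bp
  8806 − 7531 = 1275 bp
  wrap: 9338 − 8806 + 5019 = 5551 bp
Sorted largest to smallest: 5551, 1733, 1275, 779 bp.

5551, 1733, 1275, 779 bp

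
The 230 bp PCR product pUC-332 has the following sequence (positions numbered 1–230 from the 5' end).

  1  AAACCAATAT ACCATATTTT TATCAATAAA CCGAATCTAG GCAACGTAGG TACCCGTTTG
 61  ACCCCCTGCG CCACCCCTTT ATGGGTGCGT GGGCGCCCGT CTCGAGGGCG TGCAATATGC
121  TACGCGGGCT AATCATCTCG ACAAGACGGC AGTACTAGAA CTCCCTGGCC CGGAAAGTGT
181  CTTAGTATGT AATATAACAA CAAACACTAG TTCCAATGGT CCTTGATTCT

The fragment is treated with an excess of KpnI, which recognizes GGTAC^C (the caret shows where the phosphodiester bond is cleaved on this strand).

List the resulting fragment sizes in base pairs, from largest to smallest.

The KpnI site (GGTACC) starts at position 49.
KpnI cuts after base 5 of each site (before the last base), so after position 53.
Linear molecule, 1 cut → 2 fragments:
  1–53 → 53 bp
  54–230 → 177 bp
Sorted largest to smallest: 177, 53 bp.

177, 53 bp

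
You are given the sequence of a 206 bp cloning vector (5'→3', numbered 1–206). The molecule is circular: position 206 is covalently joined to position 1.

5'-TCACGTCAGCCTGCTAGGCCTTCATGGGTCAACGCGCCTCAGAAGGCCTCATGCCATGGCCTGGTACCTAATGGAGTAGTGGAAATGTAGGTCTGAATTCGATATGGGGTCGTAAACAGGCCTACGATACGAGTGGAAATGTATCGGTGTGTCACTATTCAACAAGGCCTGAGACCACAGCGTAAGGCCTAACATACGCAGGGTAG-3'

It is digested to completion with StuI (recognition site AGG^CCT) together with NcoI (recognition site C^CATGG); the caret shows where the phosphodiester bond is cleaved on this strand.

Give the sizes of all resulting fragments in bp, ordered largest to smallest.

StuI sites (AGGCCT) start at positions 16, 44, 118, 165, 185.
StuI cuts after base 3 of each site, so after positions 18, 46, 120, 167, 187.
The NcoI site (CCATGG) starts at position 54.
NcoI cuts after the first base of each site, so after position 54.
Combined cut positions: 18, 46, 54, 120, 167, 187.
Circular molecule, 6 cuts → 6 fragments:
  19–46 → 28 bp
  47–54 → 8 bp
  55–120 → 66 bp
  121–167 → 47 bp
  168–187 → 20 bp
  188–206 then 1–18 → 19 + 18 = 37 bp
Sorted largest to smallest: 66, 47, 37, 28, 20, 8 bp.

66, 47, 37, 28, 20, 8 bp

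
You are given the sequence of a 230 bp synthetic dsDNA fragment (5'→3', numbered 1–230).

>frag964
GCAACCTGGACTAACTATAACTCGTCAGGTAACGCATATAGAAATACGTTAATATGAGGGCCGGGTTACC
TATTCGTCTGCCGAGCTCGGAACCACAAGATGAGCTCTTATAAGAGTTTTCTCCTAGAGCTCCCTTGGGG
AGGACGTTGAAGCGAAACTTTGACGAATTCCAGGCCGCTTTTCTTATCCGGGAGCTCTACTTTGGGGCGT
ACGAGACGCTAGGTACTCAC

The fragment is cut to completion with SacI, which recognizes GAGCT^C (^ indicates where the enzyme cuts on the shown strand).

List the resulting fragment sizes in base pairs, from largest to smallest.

87, 65, 34, 25, 19 bp

SacI sites (GAGCTC) start at positions 83, 102, 127, 192.
SacI cuts after base 5 of each site (before the last base), so after positions 87, 106, 131, 196.
Linear molecule, 4 cuts → 5 fragments:
  1–87 → 87 bp
  88–106 → 19 bp
  107–131 → 25 bp
  132–196 → 65 bp
  197–230 → 34 bp
Sorted largest to smallest: 87, 65, 34, 25, 19 bp.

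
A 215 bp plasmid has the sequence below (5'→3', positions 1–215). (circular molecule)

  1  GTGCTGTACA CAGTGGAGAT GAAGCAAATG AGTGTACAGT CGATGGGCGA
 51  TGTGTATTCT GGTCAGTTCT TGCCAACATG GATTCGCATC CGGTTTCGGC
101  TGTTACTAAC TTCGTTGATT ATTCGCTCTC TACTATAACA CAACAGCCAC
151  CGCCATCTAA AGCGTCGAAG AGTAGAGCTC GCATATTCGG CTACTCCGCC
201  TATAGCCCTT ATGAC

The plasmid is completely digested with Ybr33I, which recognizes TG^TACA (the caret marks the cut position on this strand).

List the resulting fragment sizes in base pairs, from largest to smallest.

187, 28 bp

Ybr33I sites (TGTACA) start at positions 5, 33.
Ybr33I cuts after base 2 of each site, so after positions 6, 34.
Circular molecule, 2 cuts → 2 fragments:
  7–34 → 28 bp
  35–215 then 1–6 → 181 + 6 = 187 bp
Sorted largest to smallest: 187, 28 bp.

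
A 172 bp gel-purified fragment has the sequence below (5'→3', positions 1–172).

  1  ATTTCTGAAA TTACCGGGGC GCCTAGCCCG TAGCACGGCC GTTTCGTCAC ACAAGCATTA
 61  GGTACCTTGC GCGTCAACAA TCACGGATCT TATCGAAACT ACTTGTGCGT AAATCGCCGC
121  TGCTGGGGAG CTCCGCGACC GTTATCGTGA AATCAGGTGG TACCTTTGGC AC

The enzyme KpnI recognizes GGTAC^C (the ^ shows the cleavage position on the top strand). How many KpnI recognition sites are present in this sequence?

2

GGTACC occurs starting at positions 61, 159.
KpnI cuts at 2 sites.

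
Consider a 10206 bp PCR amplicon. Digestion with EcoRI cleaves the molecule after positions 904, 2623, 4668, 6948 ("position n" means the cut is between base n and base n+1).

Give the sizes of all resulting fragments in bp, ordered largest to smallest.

3258, 2280, 2045, 1719, 904 bp

Linear molecule, 4 cuts → 5 fragments:
  904 − 0 = 904 bp
  2623 − 904 = 1719 bp
  4668 − 2623 = 2045 bp
  6948 − 4668 = 2280 bp
  10206 − 6948 = 3258 bp
Sorted largest to smallest: 3258, 2280, 2045, 1719, 904 bp.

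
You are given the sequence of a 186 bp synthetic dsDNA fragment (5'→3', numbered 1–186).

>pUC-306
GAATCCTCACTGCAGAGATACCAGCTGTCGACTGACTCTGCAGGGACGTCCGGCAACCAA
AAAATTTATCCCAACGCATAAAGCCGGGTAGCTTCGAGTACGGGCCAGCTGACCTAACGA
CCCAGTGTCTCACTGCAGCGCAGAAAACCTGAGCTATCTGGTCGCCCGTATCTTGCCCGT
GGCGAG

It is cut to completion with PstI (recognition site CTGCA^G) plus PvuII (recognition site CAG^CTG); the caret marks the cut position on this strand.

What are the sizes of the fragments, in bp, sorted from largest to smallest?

PstI sites (CTGCAG) start at positions 10, 38, 133.
PstI cuts after base 5 of each site (before the last base), so after positions 14, 42, 137.
PvuII sites (CAGCTG) start at positions 22, 106.
PvuII cuts after base 3 of each site, so after positions 24, 108.
Combined cut positions: 14, 24, 42, 108, 137.
Linear molecule, 5 cuts → 6 fragments:
  1–14 → 14 bp
  15–24 → 10 bp
  25–42 → 18 bp
  43–108 → 66 bp
  109–137 → 29 bp
  138–186 → 49 bp
Sorted largest to smallest: 66, 49, 29, 18, 14, 10 bp.

66, 49, 29, 18, 14, 10 bp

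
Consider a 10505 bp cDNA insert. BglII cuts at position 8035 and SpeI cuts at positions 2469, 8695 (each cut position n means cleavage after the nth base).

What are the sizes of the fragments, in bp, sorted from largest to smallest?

5566, 2469, 1810, 660 bp

Combined cut positions (sorted): 2469, 8035, 8695.
Linear molecule, 3 cuts → 4 fragments:
  2469 − 0 = 2469 bp
  8035 − 2469 = 5566 bp
  8695 − 8035 = 660 bp
  10505 − 8695 = 1810 bp
Sorted largest to smallest: 5566, 2469, 1810, 660 bp.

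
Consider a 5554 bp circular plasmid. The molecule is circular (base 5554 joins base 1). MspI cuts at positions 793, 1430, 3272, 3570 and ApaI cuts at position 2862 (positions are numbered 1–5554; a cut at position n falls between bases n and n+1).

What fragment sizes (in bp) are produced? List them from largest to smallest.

2777, 1432, 637, 410, 298 bp

Combined cut positions (sorted): 793, 1430, 2862, 3272, 3570.
Circular molecule, 5 cuts → 5 fragments:
  1430 − 793 = 637 bp
  2862 − 1430 = 1432 bp
  3272 − 2862 = 410 bp
  3570 − 3272 = 298 bp
  wrap: 5554 − 3570 + 793 = 2777 bp
Sorted largest to smallest: 2777, 1432, 637, 410, 298 bp.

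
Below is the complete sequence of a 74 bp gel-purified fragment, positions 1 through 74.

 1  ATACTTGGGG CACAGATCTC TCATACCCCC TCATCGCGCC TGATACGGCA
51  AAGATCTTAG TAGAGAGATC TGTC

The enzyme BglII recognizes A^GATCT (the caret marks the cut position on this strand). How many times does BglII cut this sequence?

AGATCT occurs starting at positions 14, 52, 66.
BglII cuts at 3 sites.

3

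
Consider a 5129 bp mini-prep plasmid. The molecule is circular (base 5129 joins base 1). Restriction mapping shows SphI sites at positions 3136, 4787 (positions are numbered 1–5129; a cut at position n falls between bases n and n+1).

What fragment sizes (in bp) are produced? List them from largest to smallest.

Circular molecule, 2 cuts → 2 fragments:
  4787 − 3136 = 1651 bp
  wrap: 5129 − 4787 + 3136 = 3478 bp
Sorted largest to smallest: 3478, 1651 bp.

3478, 1651 bp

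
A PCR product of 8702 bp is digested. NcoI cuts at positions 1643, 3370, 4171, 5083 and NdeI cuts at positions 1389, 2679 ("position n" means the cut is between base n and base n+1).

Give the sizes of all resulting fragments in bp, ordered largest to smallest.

Combined cut positions (sorted): 1389, 1643, 2679, 3370, 4171, 5083.
Linear molecule, 6 cuts → 7 fragments:
  1389 − 0 = 1389 bp
  1643 − 1389 = 254 bp
  2679 − 1643 = 1036 bp
  3370 − 2679 = 691 bp
  4171 − 3370 = 801 bp
  5083 − 4171 = 912 bp
  8702 − 5083 = 3619 bp
Sorted largest to smallest: 3619, 1389, 1036, 912, 801, 691, 254 bp.

3619, 1389, 1036, 912, 801, 691, 254 bp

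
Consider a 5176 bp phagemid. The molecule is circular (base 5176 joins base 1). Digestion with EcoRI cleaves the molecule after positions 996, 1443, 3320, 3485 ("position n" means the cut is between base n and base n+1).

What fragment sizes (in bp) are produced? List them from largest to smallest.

2687, 1877, 447, 165 bp

Circular molecule, 4 cuts → 4 fragments:
  1443 − 996 = 447 bp
  3320 − 1443 = 1877 bp
  3485 − 3320 = 165 bp
  wrap: 5176 − 3485 + 996 = 2687 bp
Sorted largest to smallest: 2687, 1877, 447, 165 bp.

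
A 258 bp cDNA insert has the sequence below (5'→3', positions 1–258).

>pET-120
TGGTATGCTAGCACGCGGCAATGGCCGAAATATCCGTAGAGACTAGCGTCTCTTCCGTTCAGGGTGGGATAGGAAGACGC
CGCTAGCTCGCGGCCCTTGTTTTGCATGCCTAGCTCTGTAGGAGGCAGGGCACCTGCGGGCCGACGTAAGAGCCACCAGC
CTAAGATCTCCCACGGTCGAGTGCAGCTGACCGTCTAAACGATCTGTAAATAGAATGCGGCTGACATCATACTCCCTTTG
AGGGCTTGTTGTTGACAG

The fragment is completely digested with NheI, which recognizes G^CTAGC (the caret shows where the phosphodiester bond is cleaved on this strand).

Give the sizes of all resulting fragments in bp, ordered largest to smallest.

NheI sites (GCTAGC) start at positions 7, 82.
NheI cuts after the first base of each site, so after positions 7, 82.
Linear molecule, 2 cuts → 3 fragments:
  1–7 → 7 bp
  8–82 → 75 bp
  83–258 → 176 bp
Sorted largest to smallest: 176, 75, 7 bp.

176, 75, 7 bp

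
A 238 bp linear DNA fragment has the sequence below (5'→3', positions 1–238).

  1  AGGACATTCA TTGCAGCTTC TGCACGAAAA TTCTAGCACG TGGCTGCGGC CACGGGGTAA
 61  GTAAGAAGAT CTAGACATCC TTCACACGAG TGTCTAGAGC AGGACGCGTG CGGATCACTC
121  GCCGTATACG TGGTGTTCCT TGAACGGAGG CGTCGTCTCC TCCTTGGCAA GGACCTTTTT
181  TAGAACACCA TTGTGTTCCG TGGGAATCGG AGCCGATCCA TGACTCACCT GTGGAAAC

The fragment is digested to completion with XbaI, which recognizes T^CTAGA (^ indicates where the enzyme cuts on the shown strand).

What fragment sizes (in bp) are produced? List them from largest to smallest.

XbaI sites (TCTAGA) start at positions 70, 93.
XbaI cuts after the first base of each site, so after positions 70, 93.
Linear molecule, 2 cuts → 3 fragments:
  1–70 → 70 bp
  71–93 → 23 bp
  94–238 → 145 bp
Sorted largest to smallest: 145, 70, 23 bp.

145, 70, 23 bp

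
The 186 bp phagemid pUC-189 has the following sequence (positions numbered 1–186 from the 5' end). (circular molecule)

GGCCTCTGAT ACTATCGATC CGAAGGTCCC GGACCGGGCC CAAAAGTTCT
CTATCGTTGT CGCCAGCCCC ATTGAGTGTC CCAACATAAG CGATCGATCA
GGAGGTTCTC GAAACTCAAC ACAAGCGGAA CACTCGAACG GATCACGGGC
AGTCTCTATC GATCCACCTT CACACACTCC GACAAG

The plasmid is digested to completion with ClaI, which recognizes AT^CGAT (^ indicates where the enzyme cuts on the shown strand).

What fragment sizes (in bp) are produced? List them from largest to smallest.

79, 65, 42 bp

ClaI sites (ATCGAT) start at positions 14, 93, 158.
ClaI cuts after base 2 of each site, so after positions 15, 94, 159.
Circular molecule, 3 cuts → 3 fragments:
  16–94 → 79 bp
  95–159 → 65 bp
  160–186 then 1–15 → 27 + 15 = 42 bp
Sorted largest to smallest: 79, 65, 42 bp.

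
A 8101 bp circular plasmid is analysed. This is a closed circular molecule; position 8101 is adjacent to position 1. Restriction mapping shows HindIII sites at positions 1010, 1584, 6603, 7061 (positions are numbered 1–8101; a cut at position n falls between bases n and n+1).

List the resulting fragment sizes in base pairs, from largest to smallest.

Circular molecule, 4 cuts → 4 fragments:
  1584 − 1010 = 574 bp
  6603 − 1584 = 5019 bp
  7061 − 6603 = 458 bp
  wrap: 8101 − 7061 + 1010 = 2050 bp
Sorted largest to smallest: 5019, 2050, 574, 458 bp.

5019, 2050, 574, 458 bp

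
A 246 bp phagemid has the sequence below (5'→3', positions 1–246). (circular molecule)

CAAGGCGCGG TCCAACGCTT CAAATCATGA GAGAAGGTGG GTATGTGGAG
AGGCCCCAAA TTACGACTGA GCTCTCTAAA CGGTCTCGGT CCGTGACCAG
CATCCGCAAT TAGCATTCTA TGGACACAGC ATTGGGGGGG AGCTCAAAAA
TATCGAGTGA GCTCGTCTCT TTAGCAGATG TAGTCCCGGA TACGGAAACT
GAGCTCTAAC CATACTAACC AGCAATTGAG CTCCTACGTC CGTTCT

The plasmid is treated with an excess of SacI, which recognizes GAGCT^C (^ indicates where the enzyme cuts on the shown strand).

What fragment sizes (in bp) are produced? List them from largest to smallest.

87, 71, 42, 27, 19 bp

SacI sites (GAGCTC) start at positions 69, 140, 159, 201, 228.
SacI cuts after base 5 of each site (before the last base), so after positions 73, 144, 163, 205, 232.
Circular molecule, 5 cuts → 5 fragments:
  74–144 → 71 bp
  145–163 → 19 bp
  164–205 → 42 bp
  206–232 → 27 bp
  233–246 then 1–73 → 14 + 73 = 87 bp
Sorted largest to smallest: 87, 71, 42, 27, 19 bp.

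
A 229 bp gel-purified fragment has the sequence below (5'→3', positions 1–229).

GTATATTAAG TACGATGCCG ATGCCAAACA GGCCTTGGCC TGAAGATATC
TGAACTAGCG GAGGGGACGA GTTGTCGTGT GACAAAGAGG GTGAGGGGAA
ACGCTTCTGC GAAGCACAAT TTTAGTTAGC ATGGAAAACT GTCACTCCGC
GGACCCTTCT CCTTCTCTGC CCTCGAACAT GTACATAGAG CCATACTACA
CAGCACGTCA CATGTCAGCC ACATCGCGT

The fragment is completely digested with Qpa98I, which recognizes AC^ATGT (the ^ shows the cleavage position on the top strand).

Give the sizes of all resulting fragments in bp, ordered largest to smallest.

Qpa98I sites (ACATGT) start at positions 177, 210.
Qpa98I cuts after base 2 of each site, so after positions 178, 211.
Linear molecule, 2 cuts → 3 fragments:
  1–178 → 178 bp
  179–211 → 33 bp
  212–229 → 18 bp
Sorted largest to smallest: 178, 33, 18 bp.

178, 33, 18 bp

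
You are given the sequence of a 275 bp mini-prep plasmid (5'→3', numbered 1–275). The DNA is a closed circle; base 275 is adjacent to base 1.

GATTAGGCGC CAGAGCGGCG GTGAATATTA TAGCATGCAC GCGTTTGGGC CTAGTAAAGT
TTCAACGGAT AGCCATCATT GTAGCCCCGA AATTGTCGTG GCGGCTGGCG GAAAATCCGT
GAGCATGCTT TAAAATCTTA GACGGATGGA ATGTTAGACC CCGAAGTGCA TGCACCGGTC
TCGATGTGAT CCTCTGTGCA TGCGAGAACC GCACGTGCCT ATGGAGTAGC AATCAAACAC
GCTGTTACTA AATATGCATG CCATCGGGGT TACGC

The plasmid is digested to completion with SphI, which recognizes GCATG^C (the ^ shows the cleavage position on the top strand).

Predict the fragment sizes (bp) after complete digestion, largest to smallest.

90, 58, 52, 45, 30 bp

SphI sites (GCATGC) start at positions 33, 123, 168, 198, 256.
SphI cuts after base 5 of each site (before the last base), so after positions 37, 127, 172, 202, 260.
Circular molecule, 5 cuts → 5 fragments:
  38–127 → 90 bp
  128–172 → 45 bp
  173–202 → 30 bp
  203–260 → 58 bp
  261–275 then 1–37 → 15 + 37 = 52 bp
Sorted largest to smallest: 90, 58, 52, 45, 30 bp.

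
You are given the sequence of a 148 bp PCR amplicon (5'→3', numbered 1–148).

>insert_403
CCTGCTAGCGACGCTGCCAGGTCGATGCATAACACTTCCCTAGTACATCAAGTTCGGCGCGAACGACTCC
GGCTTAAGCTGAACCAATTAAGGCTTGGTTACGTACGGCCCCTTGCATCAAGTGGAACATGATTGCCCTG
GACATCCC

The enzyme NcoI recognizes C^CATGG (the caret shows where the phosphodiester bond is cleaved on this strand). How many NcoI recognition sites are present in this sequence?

0

No occurrence of CCATGG is present in the sequence.
NcoI does not cut: 0 sites.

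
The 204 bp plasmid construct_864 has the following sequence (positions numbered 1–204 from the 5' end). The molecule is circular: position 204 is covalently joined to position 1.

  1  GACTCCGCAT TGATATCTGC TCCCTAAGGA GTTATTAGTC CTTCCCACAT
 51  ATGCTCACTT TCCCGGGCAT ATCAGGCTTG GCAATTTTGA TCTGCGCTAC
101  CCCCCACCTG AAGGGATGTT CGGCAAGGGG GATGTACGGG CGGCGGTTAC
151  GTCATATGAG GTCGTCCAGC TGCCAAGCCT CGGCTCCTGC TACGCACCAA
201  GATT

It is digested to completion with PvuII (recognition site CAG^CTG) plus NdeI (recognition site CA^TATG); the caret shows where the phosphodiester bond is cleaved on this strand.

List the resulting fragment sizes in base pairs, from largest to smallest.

The PvuII site (CAGCTG) starts at position 167.
PvuII cuts after base 3 of each site, so after position 169.
NdeI sites (CATATG) start at positions 48, 153.
NdeI cuts after base 2 of each site, so after positions 49, 154.
Combined cut positions: 49, 154, 169.
Circular molecule, 3 cuts → 3 fragments:
  50–154 → 105 bp
  155–169 → 15 bp
  170–204 then 1–49 → 35 + 49 = 84 bp
Sorted largest to smallest: 105, 84, 15 bp.

105, 84, 15 bp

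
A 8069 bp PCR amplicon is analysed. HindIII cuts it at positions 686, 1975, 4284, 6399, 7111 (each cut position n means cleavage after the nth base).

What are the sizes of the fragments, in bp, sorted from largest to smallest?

2309, 2115, 1289, 958, 712, 686 bp

Linear molecule, 5 cuts → 6 fragments:
  686 − 0 = 686 bp
  1975 − 686 = 1289 bp
  4284 − 1975 = 2309 bp
  6399 − 4284 = 2115 bp
  7111 − 6399 = 712 bp
  8069 − 7111 = 958 bp
Sorted largest to smallest: 2309, 2115, 1289, 958, 712, 686 bp.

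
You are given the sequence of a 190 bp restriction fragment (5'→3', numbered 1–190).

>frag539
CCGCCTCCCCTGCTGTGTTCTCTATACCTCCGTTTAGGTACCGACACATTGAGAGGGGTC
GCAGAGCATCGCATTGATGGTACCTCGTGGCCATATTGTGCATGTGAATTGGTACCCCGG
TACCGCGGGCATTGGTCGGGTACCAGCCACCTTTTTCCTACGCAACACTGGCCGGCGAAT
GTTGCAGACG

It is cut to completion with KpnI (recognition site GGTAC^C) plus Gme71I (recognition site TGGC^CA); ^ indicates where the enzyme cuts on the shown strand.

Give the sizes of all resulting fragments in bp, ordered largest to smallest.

KpnI sites (GGTACC) start at positions 37, 79, 111, 119, 139.
KpnI cuts after base 5 of each site (before the last base), so after positions 41, 83, 115, 123, 143.
The Gme71I site (TGGCCA) starts at position 88.
Gme71I cuts after base 4 of each site, so after position 91.
Combined cut positions: 41, 83, 91, 115, 123, 143.
Linear molecule, 6 cuts → 7 fragments:
  1–41 → 41 bp
  42–83 → 42 bp
  84–91 → 8 bp
  92–115 → 24 bp
  116–123 → 8 bp
  124–143 → 20 bp
  144–190 → 47 bp
Sorted largest to smallest: 47, 42, 41, 24, 20, 8, 8 bp.

47, 42, 41, 24, 20, 8, 8 bp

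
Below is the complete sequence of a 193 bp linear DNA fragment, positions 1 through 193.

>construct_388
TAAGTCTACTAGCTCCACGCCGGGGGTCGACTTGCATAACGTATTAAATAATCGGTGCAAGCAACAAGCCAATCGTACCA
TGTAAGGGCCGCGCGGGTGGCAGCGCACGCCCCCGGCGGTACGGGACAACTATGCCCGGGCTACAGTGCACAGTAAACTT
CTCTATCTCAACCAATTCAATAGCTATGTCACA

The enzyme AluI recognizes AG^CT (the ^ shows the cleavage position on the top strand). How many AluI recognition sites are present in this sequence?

2

AGCT occurs starting at positions 11, 182.
AluI cuts at 2 sites.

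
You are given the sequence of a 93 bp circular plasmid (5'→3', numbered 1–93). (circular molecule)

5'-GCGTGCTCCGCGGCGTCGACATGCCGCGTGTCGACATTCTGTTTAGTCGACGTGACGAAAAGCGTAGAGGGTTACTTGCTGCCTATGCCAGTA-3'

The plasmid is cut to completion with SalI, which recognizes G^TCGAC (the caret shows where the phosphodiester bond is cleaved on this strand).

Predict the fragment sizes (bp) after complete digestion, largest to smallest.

SalI sites (GTCGAC) start at positions 15, 30, 46.
SalI cuts after the first base of each site, so after positions 15, 30, 46.
Circular molecule, 3 cuts → 3 fragments:
  16–30 → 15 bp
  31–46 → 16 bp
  47–93 then 1–15 → 47 + 15 = 62 bp
Sorted largest to smallest: 62, 16, 15 bp.

62, 16, 15 bp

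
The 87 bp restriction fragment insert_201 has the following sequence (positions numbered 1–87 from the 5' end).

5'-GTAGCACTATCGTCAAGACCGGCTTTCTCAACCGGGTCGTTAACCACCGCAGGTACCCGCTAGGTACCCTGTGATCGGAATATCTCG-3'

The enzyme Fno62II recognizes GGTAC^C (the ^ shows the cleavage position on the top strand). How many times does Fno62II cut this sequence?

2

GGTACC occurs starting at positions 52, 63.
Fno62II cuts at 2 sites.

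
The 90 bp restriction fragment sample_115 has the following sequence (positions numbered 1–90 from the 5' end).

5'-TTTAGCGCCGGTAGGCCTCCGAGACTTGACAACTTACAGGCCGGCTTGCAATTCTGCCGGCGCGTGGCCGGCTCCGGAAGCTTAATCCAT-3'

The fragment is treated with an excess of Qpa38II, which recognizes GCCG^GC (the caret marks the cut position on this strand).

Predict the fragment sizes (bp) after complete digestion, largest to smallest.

43, 20, 16, 11 bp

Qpa38II sites (GCCGGC) start at positions 40, 56, 67.
Qpa38II cuts after base 4 of each site, so after positions 43, 59, 70.
Linear molecule, 3 cuts → 4 fragments:
  1–43 → 43 bp
  44–59 → 16 bp
  60–70 → 11 bp
  71–90 → 20 bp
Sorted largest to smallest: 43, 20, 16, 11 bp.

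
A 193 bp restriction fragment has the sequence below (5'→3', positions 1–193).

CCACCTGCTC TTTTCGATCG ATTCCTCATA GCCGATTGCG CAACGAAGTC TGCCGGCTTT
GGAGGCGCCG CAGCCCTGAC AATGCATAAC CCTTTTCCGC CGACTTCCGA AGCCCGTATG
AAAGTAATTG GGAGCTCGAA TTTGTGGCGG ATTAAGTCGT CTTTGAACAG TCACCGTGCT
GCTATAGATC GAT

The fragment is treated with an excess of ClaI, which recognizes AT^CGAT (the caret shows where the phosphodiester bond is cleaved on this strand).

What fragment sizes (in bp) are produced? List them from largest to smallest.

ClaI sites (ATCGAT) start at positions 17, 188.
ClaI cuts after base 2 of each site, so after positions 18, 189.
Linear molecule, 2 cuts → 3 fragments:
  1–18 → 18 bp
  19–189 → 171 bp
  190–193 → 4 bp
Sorted largest to smallest: 171, 18, 4 bp.

171, 18, 4 bp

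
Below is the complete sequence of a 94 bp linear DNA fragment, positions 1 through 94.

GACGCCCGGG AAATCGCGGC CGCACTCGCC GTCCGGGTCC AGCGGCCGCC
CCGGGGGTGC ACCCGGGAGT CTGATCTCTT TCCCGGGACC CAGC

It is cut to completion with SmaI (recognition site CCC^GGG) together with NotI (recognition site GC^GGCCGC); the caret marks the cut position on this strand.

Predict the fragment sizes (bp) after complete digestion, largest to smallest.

26, 20, 12, 10, 10, 9, 7 bp

SmaI sites (CCCGGG) start at positions 5, 50, 62, 82.
SmaI cuts after base 3 of each site, so after positions 7, 52, 64, 84.
NotI sites (GCGGCCGC) start at positions 16, 42.
NotI cuts after base 2 of each site, so after positions 17, 43.
Combined cut positions: 7, 17, 43, 52, 64, 84.
Linear molecule, 6 cuts → 7 fragments:
  1–7 → 7 bp
  8–17 → 10 bp
  18–43 → 26 bp
  44–52 → 9 bp
  53–64 → 12 bp
  65–84 → 20 bp
  85–94 → 10 bp
Sorted largest to smallest: 26, 20, 12, 10, 10, 9, 7 bp.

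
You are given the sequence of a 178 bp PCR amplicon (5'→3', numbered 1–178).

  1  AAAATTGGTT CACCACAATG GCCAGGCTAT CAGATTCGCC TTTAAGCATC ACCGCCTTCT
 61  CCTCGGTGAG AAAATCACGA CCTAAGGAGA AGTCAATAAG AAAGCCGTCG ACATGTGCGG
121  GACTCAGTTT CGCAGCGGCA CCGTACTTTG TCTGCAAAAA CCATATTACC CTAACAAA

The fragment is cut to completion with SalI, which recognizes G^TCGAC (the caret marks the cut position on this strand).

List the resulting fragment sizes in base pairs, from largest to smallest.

The SalI site (GTCGAC) starts at position 107.
SalI cuts after the first base of each site, so after position 107.
Linear molecule, 1 cut → 2 fragments:
  1–107 → 107 bp
  108–178 → 71 bp
Sorted largest to smallest: 107, 71 bp.

107, 71 bp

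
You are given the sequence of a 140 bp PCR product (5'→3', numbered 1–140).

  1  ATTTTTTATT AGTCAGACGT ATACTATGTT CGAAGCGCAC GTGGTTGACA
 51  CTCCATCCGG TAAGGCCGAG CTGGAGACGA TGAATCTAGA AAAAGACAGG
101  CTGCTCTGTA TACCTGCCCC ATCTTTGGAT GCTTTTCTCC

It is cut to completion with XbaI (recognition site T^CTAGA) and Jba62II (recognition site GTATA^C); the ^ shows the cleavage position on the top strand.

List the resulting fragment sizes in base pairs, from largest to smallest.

The XbaI site (TCTAGA) starts at position 85.
XbaI cuts after the first base of each site, so after position 85.
Jba62II sites (GTATAC) start at positions 19, 108.
Jba62II cuts after base 5 of each site (before the last base), so after positions 23, 112.
Combined cut positions: 23, 85, 112.
Linear molecule, 3 cuts → 4 fragments:
  1–23 → 23 bp
  24–85 → 62 bp
  86–112 → 27 bp
  113–140 → 28 bp
Sorted largest to smallest: 62, 28, 27, 23 bp.

62, 28, 27, 23 bp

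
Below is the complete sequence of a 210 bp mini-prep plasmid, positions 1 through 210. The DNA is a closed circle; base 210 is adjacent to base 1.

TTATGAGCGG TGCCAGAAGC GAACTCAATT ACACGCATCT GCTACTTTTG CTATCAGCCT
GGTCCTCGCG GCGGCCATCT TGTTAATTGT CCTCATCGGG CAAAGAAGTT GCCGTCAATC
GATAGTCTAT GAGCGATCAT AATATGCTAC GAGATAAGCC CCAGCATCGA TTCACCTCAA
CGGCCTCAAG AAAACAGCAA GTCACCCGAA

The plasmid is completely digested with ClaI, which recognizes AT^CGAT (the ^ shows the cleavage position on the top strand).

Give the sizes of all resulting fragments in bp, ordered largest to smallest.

162, 48 bp

ClaI sites (ATCGAT) start at positions 118, 166.
ClaI cuts after base 2 of each site, so after positions 119, 167.
Circular molecule, 2 cuts → 2 fragments:
  120–167 → 48 bp
  168–210 then 1–119 → 43 + 119 = 162 bp
Sorted largest to smallest: 162, 48 bp.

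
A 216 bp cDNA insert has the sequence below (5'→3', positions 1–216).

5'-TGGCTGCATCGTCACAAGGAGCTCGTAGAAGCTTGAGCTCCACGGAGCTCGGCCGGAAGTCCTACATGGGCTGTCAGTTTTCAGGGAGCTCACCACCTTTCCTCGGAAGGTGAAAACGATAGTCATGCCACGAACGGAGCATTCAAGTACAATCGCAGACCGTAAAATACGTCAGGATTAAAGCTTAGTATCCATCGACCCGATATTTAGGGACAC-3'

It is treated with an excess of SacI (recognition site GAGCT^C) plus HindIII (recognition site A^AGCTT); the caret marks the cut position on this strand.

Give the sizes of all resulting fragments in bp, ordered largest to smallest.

SacI sites (GAGCTC) start at positions 19, 35, 45, 86.
SacI cuts after base 5 of each site (before the last base), so after positions 23, 39, 49, 90.
HindIII sites (AAGCTT) start at positions 29, 181.
HindIII cuts after the first base of each site, so after positions 29, 181.
Combined cut positions: 23, 29, 39, 49, 90, 181.
Linear molecule, 6 cuts → 7 fragments:
  1–23 → 23 bp
  24–29 → 6 bp
  30–39 → 10 bp
  40–49 → 10 bp
  50–90 → 41 bp
  91–181 → 91 bp
  182–216 → 35 bp
Sorted largest to smallest: 91, 41, 35, 23, 10, 10, 6 bp.

91, 41, 35, 23, 10, 10, 6 bp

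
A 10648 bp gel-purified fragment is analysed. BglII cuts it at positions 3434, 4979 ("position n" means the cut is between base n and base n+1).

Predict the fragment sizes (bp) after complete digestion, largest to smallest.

Linear molecule, 2 cuts → 3 fragments:
  3434 − 0 = 3434 bp
  4979 − 3434 = 1545 bp
  10648 − 4979 = 5669 bp
Sorted largest to smallest: 5669, 3434, 1545 bp.

5669, 3434, 1545 bp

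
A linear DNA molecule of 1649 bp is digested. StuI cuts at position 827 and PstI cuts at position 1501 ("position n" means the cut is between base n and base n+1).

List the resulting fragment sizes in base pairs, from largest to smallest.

827, 674, 148 bp

Combined cut positions (sorted): 827, 1501.
Linear molecule, 2 cuts → 3 fragments:
  827 − 0 = 827 bp
  1501 − 827 = 674 bp
  1649 − 1501 = 148 bp
Sorted largest to smallest: 827, 674, 148 bp.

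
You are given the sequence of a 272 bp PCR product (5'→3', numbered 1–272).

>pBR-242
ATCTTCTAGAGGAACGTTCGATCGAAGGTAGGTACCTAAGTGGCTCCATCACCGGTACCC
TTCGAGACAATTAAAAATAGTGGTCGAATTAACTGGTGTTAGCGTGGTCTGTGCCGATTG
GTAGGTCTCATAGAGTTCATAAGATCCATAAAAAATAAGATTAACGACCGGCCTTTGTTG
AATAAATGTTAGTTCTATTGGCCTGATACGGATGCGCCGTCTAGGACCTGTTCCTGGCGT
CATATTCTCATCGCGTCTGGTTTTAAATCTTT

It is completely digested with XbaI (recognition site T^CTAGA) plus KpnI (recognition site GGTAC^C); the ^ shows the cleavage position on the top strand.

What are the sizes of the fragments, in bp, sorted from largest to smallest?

214, 30, 23, 5 bp

The XbaI site (TCTAGA) starts at position 5.
XbaI cuts after the first base of each site, so after position 5.
KpnI sites (GGTACC) start at positions 31, 54.
KpnI cuts after base 5 of each site (before the last base), so after positions 35, 58.
Combined cut positions: 5, 35, 58.
Linear molecule, 3 cuts → 4 fragments:
  1–5 → 5 bp
  6–35 → 30 bp
  36–58 → 23 bp
  59–272 → 214 bp
Sorted largest to smallest: 214, 30, 23, 5 bp.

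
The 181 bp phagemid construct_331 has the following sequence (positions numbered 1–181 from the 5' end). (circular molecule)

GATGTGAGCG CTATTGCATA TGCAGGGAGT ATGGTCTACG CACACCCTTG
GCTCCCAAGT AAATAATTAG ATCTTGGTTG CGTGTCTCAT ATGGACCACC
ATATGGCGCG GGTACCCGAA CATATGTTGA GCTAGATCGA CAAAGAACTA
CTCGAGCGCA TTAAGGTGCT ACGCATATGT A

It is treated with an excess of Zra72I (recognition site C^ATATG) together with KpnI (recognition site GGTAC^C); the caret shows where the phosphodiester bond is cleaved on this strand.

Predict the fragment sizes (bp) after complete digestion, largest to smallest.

Zra72I sites (CATATG) start at positions 17, 88, 100, 121, 174.
Zra72I cuts after the first base of each site, so after positions 17, 88, 100, 121, 174.
The KpnI site (GGTACC) starts at position 111.
KpnI cuts after base 5 of each site (before the last base), so after position 115.
Combined cut positions: 17, 88, 100, 115, 121, 174.
Circular molecule, 6 cuts → 6 fragments:
  18–88 → 71 bp
  89–100 → 12 bp
  101–115 → 15 bp
  116–121 → 6 bp
  122–174 → 53 bp
  175–181 then 1–17 → 7 + 17 = 24 bp
Sorted largest to smallest: 71, 53, 24, 15, 12, 6 bp.

71, 53, 24, 15, 12, 6 bp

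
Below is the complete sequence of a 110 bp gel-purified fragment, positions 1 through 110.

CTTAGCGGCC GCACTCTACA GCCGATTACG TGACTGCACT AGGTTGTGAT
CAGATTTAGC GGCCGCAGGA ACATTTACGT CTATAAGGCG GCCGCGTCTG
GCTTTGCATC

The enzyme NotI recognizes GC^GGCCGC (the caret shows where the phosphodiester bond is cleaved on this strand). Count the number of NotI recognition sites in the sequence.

3

GCGGCCGC occurs starting at positions 5, 59, 88.
NotI cuts at 3 sites.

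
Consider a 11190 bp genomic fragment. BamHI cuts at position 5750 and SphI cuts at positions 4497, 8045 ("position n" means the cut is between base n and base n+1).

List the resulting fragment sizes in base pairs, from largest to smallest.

Combined cut positions (sorted): 4497, 5750, 8045.
Linear molecule, 3 cuts → 4 fragments:
  4497 − 0 = 4497 bp
  5750 − 4497 = 1253 bp
  8045 − 5750 = 2295 bp
  11190 − 8045 = 3145 bp
Sorted largest to smallest: 4497, 3145, 2295, 1253 bp.

4497, 3145, 2295, 1253 bp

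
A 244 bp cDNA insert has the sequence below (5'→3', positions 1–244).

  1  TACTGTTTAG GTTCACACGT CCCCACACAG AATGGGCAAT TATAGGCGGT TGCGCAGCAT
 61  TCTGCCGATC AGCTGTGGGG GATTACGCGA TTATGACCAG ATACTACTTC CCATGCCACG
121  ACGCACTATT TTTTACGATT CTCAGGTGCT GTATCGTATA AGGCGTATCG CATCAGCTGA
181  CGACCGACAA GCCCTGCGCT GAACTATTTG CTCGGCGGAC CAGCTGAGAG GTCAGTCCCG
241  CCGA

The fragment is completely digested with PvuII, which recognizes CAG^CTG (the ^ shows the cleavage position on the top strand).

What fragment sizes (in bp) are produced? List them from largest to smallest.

PvuII sites (CAGCTG) start at positions 70, 174, 221.
PvuII cuts after base 3 of each site, so after positions 72, 176, 223.
Linear molecule, 3 cuts → 4 fragments:
  1–72 → 72 bp
  73–176 → 104 bp
  177–223 → 47 bp
  224–244 → 21 bp
Sorted largest to smallest: 104, 72, 47, 21 bp.

104, 72, 47, 21 bp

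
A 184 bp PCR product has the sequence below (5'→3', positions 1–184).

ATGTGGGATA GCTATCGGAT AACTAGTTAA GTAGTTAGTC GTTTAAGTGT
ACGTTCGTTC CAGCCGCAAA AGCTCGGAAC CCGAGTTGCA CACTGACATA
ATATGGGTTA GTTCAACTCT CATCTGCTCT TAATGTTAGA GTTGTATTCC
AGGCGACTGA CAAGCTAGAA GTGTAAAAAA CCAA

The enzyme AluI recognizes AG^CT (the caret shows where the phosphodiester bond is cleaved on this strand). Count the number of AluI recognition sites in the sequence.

3

AGCT occurs starting at positions 10, 71, 163.
AluI cuts at 3 sites.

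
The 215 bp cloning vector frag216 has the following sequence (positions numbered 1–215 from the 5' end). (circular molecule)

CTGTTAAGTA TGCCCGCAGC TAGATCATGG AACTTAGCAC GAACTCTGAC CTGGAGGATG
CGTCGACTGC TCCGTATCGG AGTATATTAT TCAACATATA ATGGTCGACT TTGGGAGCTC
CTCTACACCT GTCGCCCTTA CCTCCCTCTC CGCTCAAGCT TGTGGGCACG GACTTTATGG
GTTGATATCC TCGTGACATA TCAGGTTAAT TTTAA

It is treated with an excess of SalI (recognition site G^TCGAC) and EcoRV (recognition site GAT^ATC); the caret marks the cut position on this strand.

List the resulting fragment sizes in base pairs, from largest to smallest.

SalI sites (GTCGAC) start at positions 62, 104.
SalI cuts after the first base of each site, so after positions 62, 104.
The EcoRV site (GATATC) starts at position 184.
EcoRV cuts after base 3 of each site, so after position 186.
Combined cut positions: 62, 104, 186.
Circular molecule, 3 cuts → 3 fragments:
  63–104 → 42 bp
  105–186 → 82 bp
  187–215 then 1–62 → 29 + 62 = 91 bp
Sorted largest to smallest: 91, 82, 42 bp.

91, 82, 42 bp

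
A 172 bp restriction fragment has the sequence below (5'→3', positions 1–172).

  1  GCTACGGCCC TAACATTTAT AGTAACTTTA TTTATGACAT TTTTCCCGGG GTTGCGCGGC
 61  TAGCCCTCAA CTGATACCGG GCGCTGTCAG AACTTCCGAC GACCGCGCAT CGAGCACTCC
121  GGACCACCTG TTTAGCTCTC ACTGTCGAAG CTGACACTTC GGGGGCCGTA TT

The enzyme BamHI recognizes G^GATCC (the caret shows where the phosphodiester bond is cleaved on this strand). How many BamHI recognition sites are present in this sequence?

No occurrence of GGATCC is present in the sequence.
BamHI does not cut: 0 sites.

0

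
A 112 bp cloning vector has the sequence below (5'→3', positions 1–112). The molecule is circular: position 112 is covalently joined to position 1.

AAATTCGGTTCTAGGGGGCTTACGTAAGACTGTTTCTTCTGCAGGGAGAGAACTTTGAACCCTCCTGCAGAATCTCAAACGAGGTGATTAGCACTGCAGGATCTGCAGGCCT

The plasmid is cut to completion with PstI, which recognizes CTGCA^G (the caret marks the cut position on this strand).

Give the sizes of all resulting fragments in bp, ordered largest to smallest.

48, 29, 26, 9 bp

PstI sites (CTGCAG) start at positions 39, 65, 94, 103.
PstI cuts after base 5 of each site (before the last base), so after positions 43, 69, 98, 107.
Circular molecule, 4 cuts → 4 fragments:
  44–69 → 26 bp
  70–98 → 29 bp
  99–107 → 9 bp
  108–112 then 1–43 → 5 + 43 = 48 bp
Sorted largest to smallest: 48, 29, 26, 9 bp.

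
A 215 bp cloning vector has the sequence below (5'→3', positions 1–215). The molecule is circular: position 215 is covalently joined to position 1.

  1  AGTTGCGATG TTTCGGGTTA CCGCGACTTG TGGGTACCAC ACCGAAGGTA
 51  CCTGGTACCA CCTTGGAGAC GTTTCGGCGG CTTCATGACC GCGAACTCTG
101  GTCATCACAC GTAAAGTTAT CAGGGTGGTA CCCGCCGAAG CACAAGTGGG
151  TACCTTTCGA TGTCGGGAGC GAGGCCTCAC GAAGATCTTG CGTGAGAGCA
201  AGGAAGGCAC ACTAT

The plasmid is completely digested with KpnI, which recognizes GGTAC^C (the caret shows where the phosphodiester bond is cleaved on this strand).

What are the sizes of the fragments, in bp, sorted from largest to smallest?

99, 73, 22, 14, 7 bp

KpnI sites (GGTACC) start at positions 33, 47, 54, 127, 149.
KpnI cuts after base 5 of each site (before the last base), so after positions 37, 51, 58, 131, 153.
Circular molecule, 5 cuts → 5 fragments:
  38–51 → 14 bp
  52–58 → 7 bp
  59–131 → 73 bp
  132–153 → 22 bp
  154–215 then 1–37 → 62 + 37 = 99 bp
Sorted largest to smallest: 99, 73, 22, 14, 7 bp.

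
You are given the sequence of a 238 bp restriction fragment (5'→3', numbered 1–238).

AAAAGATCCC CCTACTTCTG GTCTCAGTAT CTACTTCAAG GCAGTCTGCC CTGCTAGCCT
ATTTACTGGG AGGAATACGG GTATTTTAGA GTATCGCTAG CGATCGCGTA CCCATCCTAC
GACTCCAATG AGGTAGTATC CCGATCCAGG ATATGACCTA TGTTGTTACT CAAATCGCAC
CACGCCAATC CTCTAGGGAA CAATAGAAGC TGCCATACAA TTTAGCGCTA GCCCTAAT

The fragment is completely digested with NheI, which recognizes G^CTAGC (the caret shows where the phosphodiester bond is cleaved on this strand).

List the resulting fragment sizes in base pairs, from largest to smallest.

131, 53, 43, 11 bp

NheI sites (GCTAGC) start at positions 53, 96, 227.
NheI cuts after the first base of each site, so after positions 53, 96, 227.
Linear molecule, 3 cuts → 4 fragments:
  1–53 → 53 bp
  54–96 → 43 bp
  97–227 → 131 bp
  228–238 → 11 bp
Sorted largest to smallest: 131, 53, 43, 11 bp.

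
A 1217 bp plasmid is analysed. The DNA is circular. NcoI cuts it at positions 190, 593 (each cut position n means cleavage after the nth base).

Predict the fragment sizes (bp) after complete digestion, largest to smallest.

814, 403 bp

Circular molecule, 2 cuts → 2 fragments:
  593 − 190 = 403 bp
  wrap: 1217 − 593 + 190 = 814 bp
Sorted largest to smallest: 814, 403 bp.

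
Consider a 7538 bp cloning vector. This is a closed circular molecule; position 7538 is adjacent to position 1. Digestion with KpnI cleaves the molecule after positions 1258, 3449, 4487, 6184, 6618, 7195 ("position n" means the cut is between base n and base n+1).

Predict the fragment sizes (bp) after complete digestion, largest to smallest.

2191, 1697, 1601, 1038, 577, 434 bp

Circular molecule, 6 cuts → 6 fragments:
  3449 − 1258 = 2191 bp
  4487 − 3449 = 1038 bp
  6184 − 4487 = 1697 bp
  6618 − 6184 = 434 bp
  7195 − 6618 = 577 bp
  wrap: 7538 − 7195 + 1258 = 1601 bp
Sorted largest to smallest: 2191, 1697, 1601, 1038, 577, 434 bp.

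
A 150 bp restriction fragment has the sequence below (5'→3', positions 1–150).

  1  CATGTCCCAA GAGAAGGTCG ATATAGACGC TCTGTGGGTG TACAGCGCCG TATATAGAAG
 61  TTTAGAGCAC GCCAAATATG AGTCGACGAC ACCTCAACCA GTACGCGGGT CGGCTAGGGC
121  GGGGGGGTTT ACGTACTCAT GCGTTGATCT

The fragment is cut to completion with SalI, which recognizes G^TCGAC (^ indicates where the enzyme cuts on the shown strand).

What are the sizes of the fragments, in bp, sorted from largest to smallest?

82, 68 bp

The SalI site (GTCGAC) starts at position 82.
SalI cuts after the first base of each site, so after position 82.
Linear molecule, 1 cut → 2 fragments:
  1–82 → 82 bp
  83–150 → 68 bp
Sorted largest to smallest: 82, 68 bp.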